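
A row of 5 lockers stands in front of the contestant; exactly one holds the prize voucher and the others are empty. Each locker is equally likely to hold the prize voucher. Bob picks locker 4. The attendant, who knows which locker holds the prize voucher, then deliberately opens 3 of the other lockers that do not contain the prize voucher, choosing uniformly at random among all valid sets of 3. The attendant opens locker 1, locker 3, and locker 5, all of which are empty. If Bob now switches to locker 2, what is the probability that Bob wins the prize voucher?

Consider each possible location of the prize voucher in turn.
If it is in any of lockers 1, 3, and 5 (prior 1/5 each): that locker was opened and seen not to hold the prize — ruled out; weight (1/5)·0 = 0 each.
If it is in locker 2 (prior 1/5): the attendant has no choice, probability 1; weight (1/5)·1 = 1/5.
If it is in locker 4 (prior 1/5): the attendant has 4 equally likely choices, so probability 1/4; weight (1/5)·(1/4) = 1/20.
The weights sum to 1/4.
So P(the prize voucher in locker 2 | the attendant opened locker 1, locker 3, and locker 5) = (1/5) / (1/4) = 4/5.

4/5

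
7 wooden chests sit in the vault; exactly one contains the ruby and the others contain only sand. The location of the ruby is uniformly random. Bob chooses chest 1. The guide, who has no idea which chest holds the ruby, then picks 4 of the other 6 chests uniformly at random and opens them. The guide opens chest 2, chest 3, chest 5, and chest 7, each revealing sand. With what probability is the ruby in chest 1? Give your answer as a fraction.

Condition on the true location of the ruby.
If it is in any of chests 1, 4, and 6 (prior 1/7 each): the guide picks exactly this set with probability 1/15 regardless, and none is the prize; weight (1/7)·(1/15) = 1/105 each.
If it is in any of chests 2, 3, 5, and 7 (prior 1/7 each): that chest was opened and seen not to hold the prize — ruled out; weight (1/7)·0 = 0 each.
The weights sum to 1/35.
So P(the ruby in chest 1 | the guide opened chest 2, chest 3, chest 5, and chest 7) = (1/105) / (1/35) = 1/3.

1/3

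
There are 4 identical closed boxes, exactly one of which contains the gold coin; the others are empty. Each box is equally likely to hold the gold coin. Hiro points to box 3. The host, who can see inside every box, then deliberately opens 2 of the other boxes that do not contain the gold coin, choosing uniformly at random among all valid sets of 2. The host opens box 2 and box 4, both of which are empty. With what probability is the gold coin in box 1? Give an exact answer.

Apply Bayes' rule, conditioning on where the gold coin actually is.
If it is in box 1 (prior 1/4): the host has no choice, probability 1; weight (1/4)·1 = 1/4.
If it is in either of boxes 2 and 4 (prior 1/4 each): that box was opened and seen not to hold the prize — ruled out; weight (1/4)·0 = 0 each.
If it is in box 3 (prior 1/4): the host has 3 equally likely choices, so probability 1/3; weight (1/4)·(1/3) = 1/12.
The weights sum to 1/3.
So P(the gold coin in box 1 | the host opened box 2 and box 4) = (1/4) / (1/3) = 3/4.

3/4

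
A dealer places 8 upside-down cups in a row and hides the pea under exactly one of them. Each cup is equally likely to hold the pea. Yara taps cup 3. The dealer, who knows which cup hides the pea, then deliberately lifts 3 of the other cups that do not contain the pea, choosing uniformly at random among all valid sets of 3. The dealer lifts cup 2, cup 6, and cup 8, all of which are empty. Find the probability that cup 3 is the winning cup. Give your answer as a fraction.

1/8

Apply Bayes' rule, conditioning on where the pea actually is.
If it is under any of cups 1, 4, 5, and 7 (prior 1/8 each): the dealer has 20 equally likely choices, so probability 1/20; weight (1/8)·(1/20) = 1/160 each.
If it is under any of cups 2, 6, and 8 (prior 1/8 each): that cup was opened and seen not to hold the prize — ruled out; weight (1/8)·0 = 0 each.
If it is under cup 3 (prior 1/8): the dealer has 35 equally likely choices, so probability 1/35; weight (1/8)·(1/35) = 1/280.
The weights sum to 1/35.
So P(the pea under cup 3 | the dealer opened cup 2, cup 6, and cup 8) = (1/280) / (1/35) = 1/8.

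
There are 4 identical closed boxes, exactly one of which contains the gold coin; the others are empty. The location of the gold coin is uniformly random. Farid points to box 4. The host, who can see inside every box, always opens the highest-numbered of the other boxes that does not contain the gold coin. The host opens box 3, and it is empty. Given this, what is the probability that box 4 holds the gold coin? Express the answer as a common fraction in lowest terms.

Apply Bayes' rule, conditioning on where the gold coin actually is.
If it is in any of boxes 1, 2, and 4 (prior 1/4 each): box 3 is the highest-numbered option available, probability 1; weight (1/4)·1 = 1/4 each.
If it is in box 3 (prior 1/4): the host opened box 3, so this case is ruled out; weight (1/4)·0 = 0.
The weights sum to 3/4.
So P(the gold coin in box 4 | the host opened box 3) = (1/4) / (3/4) = 1/3.

1/3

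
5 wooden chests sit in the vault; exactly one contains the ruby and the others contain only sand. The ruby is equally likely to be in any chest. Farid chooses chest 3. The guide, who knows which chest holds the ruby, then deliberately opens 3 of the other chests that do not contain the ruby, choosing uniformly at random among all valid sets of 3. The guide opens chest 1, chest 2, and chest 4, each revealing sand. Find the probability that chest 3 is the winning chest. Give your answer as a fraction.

Condition on the true location of the ruby.
If it is in any of chests 1, 2, and 4 (prior 1/5 each): that chest was opened and seen not to hold the prize — ruled out; weight (1/5)·0 = 0 each.
If it is in chest 3 (prior 1/5): the guide has 4 equally likely choices, so probability 1/4; weight (1/5)·(1/4) = 1/20.
If it is in chest 5 (prior 1/5): the guide has no choice, probability 1; weight (1/5)·1 = 1/5.
The weights sum to 1/4.
So P(the ruby in chest 3 | the guide opened chest 1, chest 2, and chest 4) = (1/20) / (1/4) = 1/5.

1/5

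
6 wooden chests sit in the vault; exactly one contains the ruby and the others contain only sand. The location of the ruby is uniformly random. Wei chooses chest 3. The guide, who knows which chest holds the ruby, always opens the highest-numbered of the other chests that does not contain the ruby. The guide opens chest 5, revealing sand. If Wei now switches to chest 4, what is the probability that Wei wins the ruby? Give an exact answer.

Apply Bayes' rule, conditioning on where the ruby actually is.
If it is in any of chests 1, 2, 3, and 4 (prior 1/6 each): the guide would have opened chest 6 instead, probability 0; weight (1/6)·0 = 0 each.
If it is in chest 5 (prior 1/6): the guide opened chest 5, so this case is ruled out; weight (1/6)·0 = 0.
If it is in chest 6 (prior 1/6): chest 5 is the highest-numbered option available, probability 1; weight (1/6)·1 = 1/6.
The weights sum to 1/6.
So P(the ruby in chest 4 | the guide opened chest 5) = 0 / (1/6) = 0.

0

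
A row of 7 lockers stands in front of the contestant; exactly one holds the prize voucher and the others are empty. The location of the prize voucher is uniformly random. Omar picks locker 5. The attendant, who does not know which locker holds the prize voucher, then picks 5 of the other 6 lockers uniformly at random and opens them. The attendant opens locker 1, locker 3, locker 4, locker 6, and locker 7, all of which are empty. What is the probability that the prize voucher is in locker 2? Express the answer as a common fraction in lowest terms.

1/2

Apply Bayes' rule, conditioning on where the prize voucher actually is.
If it is in any of lockers 1, 3, 4, 6, and 7 (prior 1/7 each): that locker was opened and seen not to hold the prize — ruled out; weight (1/7)·0 = 0 each.
If it is in either of lockers 2 and 5 (prior 1/7 each): the attendant picks exactly this set with probability 1/6 regardless, and none is the prize; weight (1/7)·(1/6) = 1/42 each.
The weights sum to 1/21.
So P(the prize voucher in locker 2 | the attendant opened locker 1, locker 3, locker 4, locker 6, and locker 7) = (1/42) / (1/21) = 1/2.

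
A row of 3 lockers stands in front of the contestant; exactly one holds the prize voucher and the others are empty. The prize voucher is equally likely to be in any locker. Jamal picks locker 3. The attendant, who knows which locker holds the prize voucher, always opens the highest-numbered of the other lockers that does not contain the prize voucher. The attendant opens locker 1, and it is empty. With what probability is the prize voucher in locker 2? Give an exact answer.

Consider each possible location of the prize voucher in turn.
If it is in locker 1 (prior 1/3): the attendant opened locker 1, so this case is ruled out; weight (1/3)·0 = 0.
If it is in locker 2 (prior 1/3): locker 1 is the highest-numbered option available, probability 1; weight (1/3)·1 = 1/3.
If it is in locker 3 (prior 1/3): the attendant would have opened locker 2 instead, probability 0; weight (1/3)·0 = 0.
The weights sum to 1/3.
So P(the prize voucher in locker 2 | the attendant opened locker 1) = (1/3) / (1/3) = 1.

1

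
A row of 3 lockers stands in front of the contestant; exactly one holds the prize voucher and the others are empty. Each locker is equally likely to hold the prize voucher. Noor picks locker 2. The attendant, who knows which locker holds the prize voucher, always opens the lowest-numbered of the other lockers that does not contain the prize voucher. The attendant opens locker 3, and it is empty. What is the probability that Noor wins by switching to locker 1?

Consider each possible location of the prize voucher in turn.
If it is in locker 1 (prior 1/3): locker 3 is the lowest-numbered option available, probability 1; weight (1/3)·1 = 1/3.
If it is in locker 2 (prior 1/3): the attendant would have opened locker 1 instead, probability 0; weight (1/3)·0 = 0.
If it is in locker 3 (prior 1/3): the attendant opened locker 3, so this case is ruled out; weight (1/3)·0 = 0.
The weights sum to 1/3.
So P(the prize voucher in locker 1 | the attendant opened locker 3) = (1/3) / (1/3) = 1.

1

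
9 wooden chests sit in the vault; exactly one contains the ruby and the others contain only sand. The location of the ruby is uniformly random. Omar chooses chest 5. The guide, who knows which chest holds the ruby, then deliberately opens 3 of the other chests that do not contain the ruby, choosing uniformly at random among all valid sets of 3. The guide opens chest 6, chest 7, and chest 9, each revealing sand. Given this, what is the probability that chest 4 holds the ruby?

Condition on the true location of the ruby.
If it is in any of chests 1, 2, 3, 4, and 8 (prior 1/9 each): the guide has 35 equally likely choices, so probability 1/35; weight (1/9)·(1/35) = 1/315 each.
If it is in chest 5 (prior 1/9): the guide has 56 equally likely choices, so probability 1/56; weight (1/9)·(1/56) = 1/504.
If it is in any of chests 6, 7, and 9 (prior 1/9 each): that chest was opened and seen not to hold the prize — ruled out; weight (1/9)·0 = 0 each.
The weights sum to 1/56.
So P(the ruby in chest 4 | the guide opened chest 6, chest 7, and chest 9) = (1/315) / (1/56) = 8/45.

8/45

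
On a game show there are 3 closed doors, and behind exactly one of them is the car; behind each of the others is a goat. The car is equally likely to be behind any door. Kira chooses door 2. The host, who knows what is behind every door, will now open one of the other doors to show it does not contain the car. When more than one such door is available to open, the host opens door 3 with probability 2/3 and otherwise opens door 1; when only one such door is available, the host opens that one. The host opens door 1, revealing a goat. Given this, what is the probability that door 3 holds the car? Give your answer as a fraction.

Apply Bayes' rule, conditioning on where the car actually is.
If it is behind door 1 (prior 1/3): the host opened door 1, so this case is ruled out; weight (1/3)·0 = 0.
If it is behind door 2 (prior 1/3): door 3 is available but not opened, probability 1/3; weight (1/3)·(1/3) = 1/9.
If it is behind door 3 (prior 1/3): only door 1 is available, probability 1; weight (1/3)·1 = 1/3.
The weights sum to 4/9.
So P(the car behind door 3 | the host opened door 1) = (1/3) / (4/9) = 3/4.

3/4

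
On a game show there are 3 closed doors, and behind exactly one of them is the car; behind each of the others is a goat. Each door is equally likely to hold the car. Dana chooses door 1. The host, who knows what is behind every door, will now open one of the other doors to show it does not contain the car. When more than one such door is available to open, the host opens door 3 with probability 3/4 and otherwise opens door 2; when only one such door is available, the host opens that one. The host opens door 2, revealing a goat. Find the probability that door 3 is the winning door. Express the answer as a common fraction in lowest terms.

Consider each possible location of the car in turn.
If it is behind door 1 (prior 1/3): door 3 is available but not opened, probability 1/4; weight (1/3)·(1/4) = 1/12.
If it is behind door 2 (prior 1/3): the host opened door 2, so this case is ruled out; weight (1/3)·0 = 0.
If it is behind door 3 (prior 1/3): only door 2 is available, probability 1; weight (1/3)·1 = 1/3.
The weights sum to 5/12.
So P(the car behind door 3 | the host opened door 2) = (1/3) / (5/12) = 4/5.

4/5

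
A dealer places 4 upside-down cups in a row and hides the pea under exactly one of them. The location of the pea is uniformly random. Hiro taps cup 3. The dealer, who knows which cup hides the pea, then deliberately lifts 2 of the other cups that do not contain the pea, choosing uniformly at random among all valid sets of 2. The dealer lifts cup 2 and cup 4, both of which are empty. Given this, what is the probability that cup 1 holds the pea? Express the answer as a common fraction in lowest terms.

3/4

Condition on the true location of the pea.
If it is under cup 1 (prior 1/4): the dealer has no choice, probability 1; weight (1/4)·1 = 1/4.
If it is under either of cups 2 and 4 (prior 1/4 each): that cup was opened and seen not to hold the prize — ruled out; weight (1/4)·0 = 0 each.
If it is under cup 3 (prior 1/4): the dealer has 3 equally likely choices, so probability 1/3; weight (1/4)·(1/3) = 1/12.
The weights sum to 1/3.
So P(the pea under cup 1 | the dealer opened cup 2 and cup 4) = (1/4) / (1/3) = 3/4.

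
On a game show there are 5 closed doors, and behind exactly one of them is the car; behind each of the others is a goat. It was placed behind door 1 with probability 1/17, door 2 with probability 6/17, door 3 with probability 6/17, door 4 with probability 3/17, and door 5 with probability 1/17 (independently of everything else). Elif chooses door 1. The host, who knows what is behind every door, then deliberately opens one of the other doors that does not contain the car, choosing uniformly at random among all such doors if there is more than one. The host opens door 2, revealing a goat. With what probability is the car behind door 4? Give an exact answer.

Condition on the true location of the car.
If it is behind door 1 (prior 1/17): the host has 4 equally likely choices, so probability 1/4; weight (1/17)·(1/4) = 1/68.
If it is behind door 2 (prior 6/17): the host opened door 2, so this case is ruled out; weight (6/17)·0 = 0.
If it is behind door 3 (prior 6/17): the host has 3 equally likely choices, so probability 1/3; weight (6/17)·(1/3) = 2/17.
If it is behind door 4 (prior 3/17): the host has 3 equally likely choices, so probability 1/3; weight (3/17)·(1/3) = 1/17.
If it is behind door 5 (prior 1/17): the host has 3 equally likely choices, so probability 1/3; weight (1/17)·(1/3) = 1/51.
The weights sum to 43/204.
So P(the car behind door 4 | the host opened door 2) = (1/17) / (43/204) = 12/43.

12/43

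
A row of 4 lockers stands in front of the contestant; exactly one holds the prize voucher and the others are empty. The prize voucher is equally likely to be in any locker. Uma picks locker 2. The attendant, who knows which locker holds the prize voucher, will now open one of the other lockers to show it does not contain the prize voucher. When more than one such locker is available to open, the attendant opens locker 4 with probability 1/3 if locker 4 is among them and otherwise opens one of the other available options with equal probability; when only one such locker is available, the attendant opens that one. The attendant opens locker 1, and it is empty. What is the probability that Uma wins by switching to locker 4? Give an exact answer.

1/3

Condition on the true location of the prize voucher.
If it is in locker 1 (prior 1/4): the attendant opened locker 1, so this case is ruled out; weight (1/4)·0 = 0.
If it is in locker 2 (prior 1/4): locker 4 is available but not opened; locker 1 gets probability (1 − 1/3)/2 = 1/3; weight (1/4)·(1/3) = 1/12.
If it is in locker 3 (prior 1/4): locker 4 is available but not opened, probability 2/3; weight (1/4)·(2/3) = 1/6.
If it is in locker 4 (prior 1/4): locker 4 holds the prize so is unavailable; the attendant chooses uniformly among the 2 others, probability 1/2; weight (1/4)·(1/2) = 1/8.
The weights sum to 3/8.
So P(the prize voucher in locker 4 | the attendant opened locker 1) = (1/8) / (3/8) = 1/3.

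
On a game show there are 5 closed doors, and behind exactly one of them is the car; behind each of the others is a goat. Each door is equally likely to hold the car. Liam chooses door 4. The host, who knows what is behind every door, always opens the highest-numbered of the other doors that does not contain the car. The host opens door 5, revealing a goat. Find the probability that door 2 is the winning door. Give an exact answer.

1/4

Consider each possible location of the car in turn.
If it is behind any of doors 1, 2, 3, and 4 (prior 1/5 each): door 5 is the highest-numbered option available, probability 1; weight (1/5)·1 = 1/5 each.
If it is behind door 5 (prior 1/5): the host opened door 5, so this case is ruled out; weight (1/5)·0 = 0.
The weights sum to 4/5.
So P(the car behind door 2 | the host opened door 5) = (1/5) / (4/5) = 1/4.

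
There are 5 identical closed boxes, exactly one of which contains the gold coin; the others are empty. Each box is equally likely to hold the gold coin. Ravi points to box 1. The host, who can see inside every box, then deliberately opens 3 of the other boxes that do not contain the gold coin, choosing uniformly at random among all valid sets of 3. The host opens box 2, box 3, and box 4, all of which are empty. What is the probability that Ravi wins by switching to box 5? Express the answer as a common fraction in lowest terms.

4/5

Apply Bayes' rule, conditioning on where the gold coin actually is.
If it is in box 1 (prior 1/5): the host has 4 equally likely choices, so probability 1/4; weight (1/5)·(1/4) = 1/20.
If it is in any of boxes 2, 3, and 4 (prior 1/5 each): that box was opened and seen not to hold the prize — ruled out; weight (1/5)·0 = 0 each.
If it is in box 5 (prior 1/5): the host has no choice, probability 1; weight (1/5)·1 = 1/5.
The weights sum to 1/4.
So P(the gold coin in box 5 | the host opened box 2, box 3, and box 4) = (1/5) / (1/4) = 4/5.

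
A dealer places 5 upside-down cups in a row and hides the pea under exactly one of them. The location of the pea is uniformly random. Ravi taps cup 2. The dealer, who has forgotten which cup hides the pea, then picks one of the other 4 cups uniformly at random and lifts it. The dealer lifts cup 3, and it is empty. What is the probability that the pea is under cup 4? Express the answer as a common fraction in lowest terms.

Consider each possible location of the pea in turn.
If it is under any of cups 1, 2, 4, and 5 (prior 1/5 each): the dealer picks cup 3 with probability 1/4 regardless, and it is not the prize; weight (1/5)·(1/4) = 1/20 each.
If it is under cup 3 (prior 1/5): the dealer opened cup 3, so this case is ruled out; weight (1/5)·0 = 0.
The weights sum to 1/5.
So P(the pea under cup 4 | the dealer opened cup 3) = (1/20) / (1/5) = 1/4.

1/4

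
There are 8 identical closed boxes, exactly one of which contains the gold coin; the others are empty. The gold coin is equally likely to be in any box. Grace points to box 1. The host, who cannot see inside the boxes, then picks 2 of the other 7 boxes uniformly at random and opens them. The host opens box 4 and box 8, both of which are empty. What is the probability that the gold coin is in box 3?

Because the host chose which boxes to open without knowing where the gold coin is, the choice is independent of the prize location. Learning that none of the 2 opened boxes holds the gold coin simply rules out those 2 locations and leaves the remaining 6 boxes still equally likely by symmetry.
So P(the gold coin in box 3) = 1/6.

1/6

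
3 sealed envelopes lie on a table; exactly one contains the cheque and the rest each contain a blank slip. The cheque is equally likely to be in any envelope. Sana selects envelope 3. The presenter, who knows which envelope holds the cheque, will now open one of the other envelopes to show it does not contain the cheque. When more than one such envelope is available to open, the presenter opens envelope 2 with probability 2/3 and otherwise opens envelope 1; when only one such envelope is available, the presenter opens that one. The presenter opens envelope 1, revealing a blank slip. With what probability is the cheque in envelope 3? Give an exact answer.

1/4

Apply Bayes' rule, conditioning on where the cheque actually is.
If it is in envelope 1 (prior 1/3): the presenter opened envelope 1, so this case is ruled out; weight (1/3)·0 = 0.
If it is in envelope 2 (prior 1/3): only envelope 1 is available, probability 1; weight (1/3)·1 = 1/3.
If it is in envelope 3 (prior 1/3): envelope 2 is available but not opened, probability 1/3; weight (1/3)·(1/3) = 1/9.
The weights sum to 4/9.
So P(the cheque in envelope 3 | the presenter opened envelope 1) = (1/9) / (4/9) = 1/4.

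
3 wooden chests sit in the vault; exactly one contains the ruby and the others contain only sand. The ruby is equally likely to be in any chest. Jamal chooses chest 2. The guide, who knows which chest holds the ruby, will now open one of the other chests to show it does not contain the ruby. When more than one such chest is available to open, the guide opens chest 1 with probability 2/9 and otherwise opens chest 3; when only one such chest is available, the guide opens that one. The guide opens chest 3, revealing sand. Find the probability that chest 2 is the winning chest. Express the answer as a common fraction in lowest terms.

Condition on the true location of the ruby.
If it is in chest 1 (prior 1/3): only chest 3 is available, probability 1; weight (1/3)·1 = 1/3.
If it is in chest 2 (prior 1/3): chest 1 is available but not opened, probability 7/9; weight (1/3)·(7/9) = 7/27.
If it is in chest 3 (prior 1/3): the guide opened chest 3, so this case is ruled out; weight (1/3)·0 = 0.
The weights sum to 16/27.
So P(the ruby in chest 2 | the guide opened chest 3) = (7/27) / (16/27) = 7/16.

7/16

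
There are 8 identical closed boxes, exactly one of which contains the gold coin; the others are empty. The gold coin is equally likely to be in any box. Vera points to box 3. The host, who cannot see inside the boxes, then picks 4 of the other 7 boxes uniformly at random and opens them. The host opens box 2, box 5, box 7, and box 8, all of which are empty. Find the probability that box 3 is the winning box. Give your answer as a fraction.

Condition on the true location of the gold coin.
If it is in any of boxes 1, 3, 4, and 6 (prior 1/8 each): the host picks exactly this set with probability 1/35 regardless, and none is the prize; weight (1/8)·(1/35) = 1/280 each.
If it is in any of boxes 2, 5, 7, and 8 (prior 1/8 each): that box was opened and seen not to hold the prize — ruled out; weight (1/8)·0 = 0 each.
The weights sum to 1/70.
So P(the gold coin in box 3 | the host opened box 2, box 5, box 7, and box 8) = (1/280) / (1/70) = 1/4.

1/4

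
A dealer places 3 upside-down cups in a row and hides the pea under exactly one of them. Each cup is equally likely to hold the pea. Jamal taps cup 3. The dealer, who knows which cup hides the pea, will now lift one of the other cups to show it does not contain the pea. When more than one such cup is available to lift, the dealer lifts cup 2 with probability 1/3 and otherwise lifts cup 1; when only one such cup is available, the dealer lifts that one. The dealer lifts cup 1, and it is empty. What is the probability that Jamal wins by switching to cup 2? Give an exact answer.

Consider each possible location of the pea in turn.
If it is under cup 1 (prior 1/3): the dealer opened cup 1, so this case is ruled out; weight (1/3)·0 = 0.
If it is under cup 2 (prior 1/3): only cup 1 is available, probability 1; weight (1/3)·1 = 1/3.
If it is under cup 3 (prior 1/3): cup 2 is available but not opened, probability 2/3; weight (1/3)·(2/3) = 2/9.
The weights sum to 5/9.
So P(the pea under cup 2 | the dealer opened cup 1) = (1/3) / (5/9) = 3/5.

3/5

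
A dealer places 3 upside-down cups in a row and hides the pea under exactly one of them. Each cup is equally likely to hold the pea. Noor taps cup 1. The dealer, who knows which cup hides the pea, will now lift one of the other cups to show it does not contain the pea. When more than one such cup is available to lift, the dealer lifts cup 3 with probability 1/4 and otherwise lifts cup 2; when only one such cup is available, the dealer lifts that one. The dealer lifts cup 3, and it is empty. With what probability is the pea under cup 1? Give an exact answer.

Consider each possible location of the pea in turn.
If it is under cup 1 (prior 1/3): cup 3 is available, opened with probability 1/4; weight (1/3)·(1/4) = 1/12.
If it is under cup 2 (prior 1/3): only cup 3 is available, probability 1; weight (1/3)·1 = 1/3.
If it is under cup 3 (prior 1/3): the dealer opened cup 3, so this case is ruled out; weight (1/3)·0 = 0.
The weights sum to 5/12.
So P(the pea under cup 1 | the dealer opened cup 3) = (1/12) / (5/12) = 1/5.

1/5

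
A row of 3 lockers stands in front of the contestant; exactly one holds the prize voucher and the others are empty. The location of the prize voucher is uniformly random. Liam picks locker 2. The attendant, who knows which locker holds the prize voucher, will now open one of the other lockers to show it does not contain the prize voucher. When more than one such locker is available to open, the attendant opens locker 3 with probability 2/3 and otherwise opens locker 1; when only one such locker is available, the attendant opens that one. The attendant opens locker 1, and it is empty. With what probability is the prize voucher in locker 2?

1/4

Consider each possible location of the prize voucher in turn.
If it is in locker 1 (prior 1/3): the attendant opened locker 1, so this case is ruled out; weight (1/3)·0 = 0.
If it is in locker 2 (prior 1/3): locker 3 is available but not opened, probability 1/3; weight (1/3)·(1/3) = 1/9.
If it is in locker 3 (prior 1/3): only locker 1 is available, probability 1; weight (1/3)·1 = 1/3.
The weights sum to 4/9.
So P(the prize voucher in locker 2 | the attendant opened locker 1) = (1/9) / (4/9) = 1/4.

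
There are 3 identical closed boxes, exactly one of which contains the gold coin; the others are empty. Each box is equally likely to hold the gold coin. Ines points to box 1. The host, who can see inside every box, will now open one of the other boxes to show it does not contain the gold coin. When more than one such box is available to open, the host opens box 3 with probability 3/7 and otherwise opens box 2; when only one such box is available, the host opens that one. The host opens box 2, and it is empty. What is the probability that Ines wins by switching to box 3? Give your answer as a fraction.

Consider each possible location of the gold coin in turn.
If it is in box 1 (prior 1/3): box 3 is available but not opened, probability 4/7; weight (1/3)·(4/7) = 4/21.
If it is in box 2 (prior 1/3): the host opened box 2, so this case is ruled out; weight (1/3)·0 = 0.
If it is in box 3 (prior 1/3): only box 2 is available, probability 1; weight (1/3)·1 = 1/3.
The weights sum to 11/21.
So P(the gold coin in box 3 | the host opened box 2) = (1/3) / (11/21) = 7/11.

7/11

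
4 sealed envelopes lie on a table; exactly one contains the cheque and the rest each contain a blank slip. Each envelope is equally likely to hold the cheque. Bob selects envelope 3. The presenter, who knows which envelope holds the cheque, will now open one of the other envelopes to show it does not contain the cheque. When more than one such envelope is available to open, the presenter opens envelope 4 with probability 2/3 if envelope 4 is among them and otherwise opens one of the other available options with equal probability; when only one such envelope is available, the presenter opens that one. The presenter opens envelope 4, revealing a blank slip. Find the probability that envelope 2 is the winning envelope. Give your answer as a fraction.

1/3

Condition on the true location of the cheque.
If it is in any of envelopes 1, 2, and 3 (prior 1/4 each): envelope 4 is available, opened with probability 2/3; weight (1/4)·(2/3) = 1/6 each.
If it is in envelope 4 (prior 1/4): the presenter opened envelope 4, so this case is ruled out; weight (1/4)·0 = 0.
The weights sum to 1/2.
So P(the cheque in envelope 2 | the presenter opened envelope 4) = (1/6) / (1/2) = 1/3.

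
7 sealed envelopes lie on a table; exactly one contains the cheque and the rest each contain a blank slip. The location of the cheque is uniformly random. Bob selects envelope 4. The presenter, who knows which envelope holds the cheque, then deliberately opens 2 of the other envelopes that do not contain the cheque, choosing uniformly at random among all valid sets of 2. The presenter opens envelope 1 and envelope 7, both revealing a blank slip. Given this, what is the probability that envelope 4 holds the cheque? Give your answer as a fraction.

Condition on the true location of the cheque.
If it is in either of envelopes 1 and 7 (prior 1/7 each): that envelope was opened and seen not to hold the prize — ruled out; weight (1/7)·0 = 0 each.
If it is in any of envelopes 2, 3, 5, and 6 (prior 1/7 each): the presenter has 10 equally likely choices, so probability 1/10; weight (1/7)·(1/10) = 1/70 each.
If it is in envelope 4 (prior 1/7): the presenter has 15 equally likely choices, so probability 1/15; weight (1/7)·(1/15) = 1/105.
The weights sum to 1/15.
So P(the cheque in envelope 4 | the presenter opened envelope 1 and envelope 7) = (1/105) / (1/15) = 1/7.

1/7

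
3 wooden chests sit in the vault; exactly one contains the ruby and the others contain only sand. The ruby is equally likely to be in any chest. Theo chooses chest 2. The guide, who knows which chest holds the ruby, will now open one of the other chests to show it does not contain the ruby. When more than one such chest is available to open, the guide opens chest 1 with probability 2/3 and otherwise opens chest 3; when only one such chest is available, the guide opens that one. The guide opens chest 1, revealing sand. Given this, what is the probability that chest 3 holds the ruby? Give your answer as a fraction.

3/5

Condition on the true location of the ruby.
If it is in chest 1 (prior 1/3): the guide opened chest 1, so this case is ruled out; weight (1/3)·0 = 0.
If it is in chest 2 (prior 1/3): chest 1 is available, opened with probability 2/3; weight (1/3)·(2/3) = 2/9.
If it is in chest 3 (prior 1/3): only chest 1 is available, probability 1; weight (1/3)·1 = 1/3.
The weights sum to 5/9.
So P(the ruby in chest 3 | the guide opened chest 1) = (1/3) / (5/9) = 3/5.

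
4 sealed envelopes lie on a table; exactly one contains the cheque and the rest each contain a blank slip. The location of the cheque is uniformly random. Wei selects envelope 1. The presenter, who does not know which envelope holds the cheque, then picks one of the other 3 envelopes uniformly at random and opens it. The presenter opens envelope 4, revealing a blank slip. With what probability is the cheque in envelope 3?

Apply Bayes' rule, conditioning on where the cheque actually is.
If it is in any of envelopes 1, 2, and 3 (prior 1/4 each): the presenter picks envelope 4 with probability 1/3 regardless, and it is not the prize; weight (1/4)·(1/3) = 1/12 each.
If it is in envelope 4 (prior 1/4): the presenter opened envelope 4, so this case is ruled out; weight (1/4)·0 = 0.
The weights sum to 1/4.
So P(the cheque in envelope 3 | the presenter opened envelope 4) = (1/12) / (1/4) = 1/3.

1/3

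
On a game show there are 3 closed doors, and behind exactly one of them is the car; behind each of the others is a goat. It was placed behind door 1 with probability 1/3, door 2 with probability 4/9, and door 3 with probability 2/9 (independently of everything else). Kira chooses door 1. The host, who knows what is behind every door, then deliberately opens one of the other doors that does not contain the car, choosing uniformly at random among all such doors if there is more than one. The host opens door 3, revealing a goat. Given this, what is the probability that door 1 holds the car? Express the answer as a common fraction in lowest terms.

Condition on the true location of the car.
If it is behind door 1 (prior 1/3): the host has 2 equally likely choices, so probability 1/2; weight (1/3)·(1/2) = 1/6.
If it is behind door 2 (prior 4/9): the host has no choice, probability 1; weight (4/9)·1 = 4/9.
If it is behind door 3 (prior 2/9): the host opened door 3, so this case is ruled out; weight (2/9)·0 = 0.
The weights sum to 11/18.
So P(the car behind door 1 | the host opened door 3) = (1/6) / (11/18) = 3/11.

3/11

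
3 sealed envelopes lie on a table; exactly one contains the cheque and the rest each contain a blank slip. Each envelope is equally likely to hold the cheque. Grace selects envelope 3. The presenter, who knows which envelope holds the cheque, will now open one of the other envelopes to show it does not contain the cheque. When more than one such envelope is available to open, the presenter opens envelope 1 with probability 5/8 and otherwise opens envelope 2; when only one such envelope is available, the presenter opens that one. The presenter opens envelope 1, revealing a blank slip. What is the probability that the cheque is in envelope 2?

8/13

Condition on the true location of the cheque.
If it is in envelope 1 (prior 1/3): the presenter opened envelope 1, so this case is ruled out; weight (1/3)·0 = 0.
If it is in envelope 2 (prior 1/3): only envelope 1 is available, probability 1; weight (1/3)·1 = 1/3.
If it is in envelope 3 (prior 1/3): envelope 1 is available, opened with probability 5/8; weight (1/3)·(5/8) = 5/24.
The weights sum to 13/24.
So P(the cheque in envelope 2 | the presenter opened envelope 1) = (1/3) / (13/24) = 8/13.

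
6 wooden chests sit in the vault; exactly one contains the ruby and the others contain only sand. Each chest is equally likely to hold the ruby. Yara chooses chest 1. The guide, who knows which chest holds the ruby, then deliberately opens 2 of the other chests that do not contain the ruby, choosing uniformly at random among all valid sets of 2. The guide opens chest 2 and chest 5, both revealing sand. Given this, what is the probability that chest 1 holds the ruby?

Condition on the true location of the ruby.
If it is in chest 1 (prior 1/6): the guide has 10 equally likely choices, so probability 1/10; weight (1/6)·(1/10) = 1/60.
If it is in either of chests 2 and 5 (prior 1/6 each): that chest was opened and seen not to hold the prize — ruled out; weight (1/6)·0 = 0 each.
If it is in any of chests 3, 4, and 6 (prior 1/6 each): the guide has 6 equally likely choices, so probability 1/6; weight (1/6)·(1/6) = 1/36 each.
The weights sum to 1/10.
So P(the ruby in chest 1 | the guide opened chest 2 and chest 5) = (1/60) / (1/10) = 1/6.

1/6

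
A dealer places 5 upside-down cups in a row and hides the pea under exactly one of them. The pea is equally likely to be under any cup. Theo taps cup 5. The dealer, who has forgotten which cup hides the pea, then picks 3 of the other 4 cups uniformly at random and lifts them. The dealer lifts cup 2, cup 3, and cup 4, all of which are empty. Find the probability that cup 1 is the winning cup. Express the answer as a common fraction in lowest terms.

Because the dealer chose which cups to lift without knowing where the pea is, the choice is independent of the prize location. Learning that none of the 3 opened cups holds the pea simply rules out those 3 locations and leaves the remaining 2 cups still equally likely by symmetry.
So P(the pea under cup 1) = 1/2.

1/2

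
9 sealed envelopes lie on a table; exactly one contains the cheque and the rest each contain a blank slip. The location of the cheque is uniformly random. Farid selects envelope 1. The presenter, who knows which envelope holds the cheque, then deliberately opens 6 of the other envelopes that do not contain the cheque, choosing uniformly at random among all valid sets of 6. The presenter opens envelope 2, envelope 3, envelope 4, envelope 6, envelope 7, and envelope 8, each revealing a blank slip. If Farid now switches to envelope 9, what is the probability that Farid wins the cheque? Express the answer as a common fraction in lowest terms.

Apply Bayes' rule, conditioning on where the cheque actually is.
If it is in envelope 1 (prior 1/9): the presenter has 28 equally likely choices, so probability 1/28; weight (1/9)·(1/28) = 1/252.
If it is in any of envelopes 2, 3, 4, 6, 7, and 8 (prior 1/9 each): that envelope was opened and seen not to hold the prize — ruled out; weight (1/9)·0 = 0 each.
If it is in either of envelopes 5 and 9 (prior 1/9 each): the presenter has 7 equally likely choices, so probability 1/7; weight (1/9)·(1/7) = 1/63 each.
The weights sum to 1/28.
So P(the cheque in envelope 9 | the presenter opened envelope 2, envelope 3, envelope 4, envelope 6, envelope 7, and envelope 8) = (1/63) / (1/28) = 4/9.

4/9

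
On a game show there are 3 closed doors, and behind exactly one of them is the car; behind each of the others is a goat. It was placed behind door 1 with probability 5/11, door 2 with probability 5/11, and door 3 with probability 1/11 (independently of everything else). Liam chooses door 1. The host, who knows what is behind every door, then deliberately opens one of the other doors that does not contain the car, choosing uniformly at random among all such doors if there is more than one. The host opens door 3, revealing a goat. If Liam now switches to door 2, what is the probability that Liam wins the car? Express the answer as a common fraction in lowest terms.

2/3

Consider each possible location of the car in turn.
If it is behind door 1 (prior 5/11): the host has 2 equally likely choices, so probability 1/2; weight (5/11)·(1/2) = 5/22.
If it is behind door 2 (prior 5/11): the host has no choice, probability 1; weight (5/11)·1 = 5/11.
If it is behind door 3 (prior 1/11): the host opened door 3, so this case is ruled out; weight (1/11)·0 = 0.
The weights sum to 15/22.
So P(the car behind door 2 | the host opened door 3) = (5/11) / (15/22) = 2/3.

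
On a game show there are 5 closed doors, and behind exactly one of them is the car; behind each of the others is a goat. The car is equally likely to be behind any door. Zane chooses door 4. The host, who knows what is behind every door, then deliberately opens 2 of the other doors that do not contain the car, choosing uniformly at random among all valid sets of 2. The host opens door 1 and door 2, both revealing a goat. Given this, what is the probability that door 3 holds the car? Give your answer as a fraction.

2/5

Condition on the true location of the car.
If it is behind either of doors 1 and 2 (prior 1/5 each): that door was opened and seen not to hold the prize — ruled out; weight (1/5)·0 = 0 each.
If it is behind either of doors 3 and 5 (prior 1/5 each): the host has 3 equally likely choices, so probability 1/3; weight (1/5)·(1/3) = 1/15 each.
If it is behind door 4 (prior 1/5): the host has 6 equally likely choices, so probability 1/6; weight (1/5)·(1/6) = 1/30.
The weights sum to 1/6.
So P(the car behind door 3 | the host opened door 1 and door 2) = (1/15) / (1/6) = 2/5.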